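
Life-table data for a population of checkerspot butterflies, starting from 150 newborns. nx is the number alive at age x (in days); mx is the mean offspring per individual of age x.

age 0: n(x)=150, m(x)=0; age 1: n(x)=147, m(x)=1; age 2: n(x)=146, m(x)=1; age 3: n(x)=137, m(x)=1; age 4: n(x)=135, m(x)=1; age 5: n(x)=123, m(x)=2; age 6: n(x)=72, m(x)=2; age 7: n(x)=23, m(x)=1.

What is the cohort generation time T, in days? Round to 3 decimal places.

3.727

lx = nx/n0 = nx/150: 1, 0.98, 0.97333…, 0.91333…, 0.9, 0.82, 0.48, 0.15333…
lx·mx: 0, 0.98, 0.973333…, 0.913333…, 0.9, 1.64, 0.96, 0.153333… → R0 = 6.52…
x·lx·mx: 0, 0.98, 1.946667…, 2.74…, 3.6, 8.2, 5.76, 1.073333… → Σ = 24.3…
T = 24.3… / 6.52… = 3.726994… → 3.727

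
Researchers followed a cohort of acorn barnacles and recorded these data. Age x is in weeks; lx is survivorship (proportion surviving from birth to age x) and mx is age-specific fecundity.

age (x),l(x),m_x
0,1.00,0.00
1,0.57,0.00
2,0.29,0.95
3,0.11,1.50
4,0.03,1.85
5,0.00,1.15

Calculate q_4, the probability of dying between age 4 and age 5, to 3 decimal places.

q_4 = (l_4 − l_5) / l_4 = (0.03 − 0) / 0.03
     = 0.03 / 0.03 = 1 → 1.000

1.000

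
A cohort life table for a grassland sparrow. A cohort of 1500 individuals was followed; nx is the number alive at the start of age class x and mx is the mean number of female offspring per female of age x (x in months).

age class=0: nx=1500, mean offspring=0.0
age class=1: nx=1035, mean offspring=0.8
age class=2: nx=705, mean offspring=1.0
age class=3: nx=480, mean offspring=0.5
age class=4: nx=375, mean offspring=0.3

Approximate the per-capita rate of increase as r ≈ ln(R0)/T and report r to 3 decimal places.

0.127

lx = nx/n0 = nx/1500: 1, 0.69, 0.47, 0.32, 0.25
R0 = Σ lx·mx = 0 + 0.552 + 0.47 + 0.16 + 0.075 = 1.257
Σ x·lx·mx = 2.272; T = 2.272/1.257 = 1.80748…
r ≈ ln(R0)/T = ln(1.257)/1.80748… = 0.12655… → 0.127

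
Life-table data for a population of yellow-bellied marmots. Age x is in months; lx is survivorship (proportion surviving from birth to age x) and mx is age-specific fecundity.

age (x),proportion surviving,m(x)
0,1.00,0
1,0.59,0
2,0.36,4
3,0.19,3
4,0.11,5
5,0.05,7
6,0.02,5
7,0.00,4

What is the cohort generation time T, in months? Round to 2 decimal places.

lx·mx: 0, 0, 1.44, 0.57, 0.55, 0.35, 0.1, 0 → R0 = 3.01
x·lx·mx: 0, 0, 2.88, 1.71, 2.2, 1.75, 0.6, 0 → Σ = 9.14
T = 9.14 / 3.01 = 3.036545… → 3.04

3.04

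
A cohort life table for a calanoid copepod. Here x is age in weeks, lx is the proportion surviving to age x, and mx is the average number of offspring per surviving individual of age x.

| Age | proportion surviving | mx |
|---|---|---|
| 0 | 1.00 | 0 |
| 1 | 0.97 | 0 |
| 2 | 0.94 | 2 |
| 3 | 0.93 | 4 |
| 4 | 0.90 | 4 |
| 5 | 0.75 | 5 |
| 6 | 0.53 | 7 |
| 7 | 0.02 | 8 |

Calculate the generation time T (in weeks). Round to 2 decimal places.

4.25

lx·mx: 0, 0, 1.88, 3.72, 3.6, 3.75, 3.71, 0.16 → R0 = 16.82
x·lx·mx: 0, 0, 3.76, 11.16, 14.4, 18.75, 22.26, 1.12 → Σ = 71.45
T = 71.45 / 16.82 = 4.247919… → 4.25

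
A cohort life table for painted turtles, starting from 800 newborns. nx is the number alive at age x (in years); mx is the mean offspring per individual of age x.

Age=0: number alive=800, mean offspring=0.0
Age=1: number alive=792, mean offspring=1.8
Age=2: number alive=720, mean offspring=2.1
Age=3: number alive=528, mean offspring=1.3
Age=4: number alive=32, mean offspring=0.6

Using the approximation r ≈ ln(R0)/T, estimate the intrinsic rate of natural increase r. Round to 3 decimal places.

0.839

lx = nx/n0 = nx/800: 1, 0.99, 0.9, 0.66, 0.04
R0 = Σ lx·mx = 0 + 1.782 + 1.89 + 0.858 + 0.024 = 4.554
Σ x·lx·mx = 8.232; T = 8.232/4.554 = 1.80764…
r ≈ ln(R0)/T = ln(4.554)/1.80764… = 0.83867… → 0.839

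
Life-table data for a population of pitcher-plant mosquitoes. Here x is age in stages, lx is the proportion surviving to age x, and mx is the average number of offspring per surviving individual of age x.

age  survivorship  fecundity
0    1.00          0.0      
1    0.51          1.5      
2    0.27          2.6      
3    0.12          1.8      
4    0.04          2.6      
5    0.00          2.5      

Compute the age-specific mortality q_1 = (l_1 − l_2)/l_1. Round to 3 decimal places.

0.471

q_1 = (l_1 − l_2) / l_1 = (0.51 − 0.27) / 0.51
     = 0.24 / 0.51 = 0.470588… → 0.471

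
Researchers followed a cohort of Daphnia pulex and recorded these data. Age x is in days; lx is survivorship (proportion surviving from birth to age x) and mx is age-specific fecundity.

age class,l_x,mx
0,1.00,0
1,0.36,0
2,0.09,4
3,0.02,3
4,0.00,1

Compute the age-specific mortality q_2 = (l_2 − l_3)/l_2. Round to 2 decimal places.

0.78

q_2 = (l_2 − l_3) / l_2 = (0.09 − 0.02) / 0.09
     = 0.07 / 0.09 = 0.777778… → 0.78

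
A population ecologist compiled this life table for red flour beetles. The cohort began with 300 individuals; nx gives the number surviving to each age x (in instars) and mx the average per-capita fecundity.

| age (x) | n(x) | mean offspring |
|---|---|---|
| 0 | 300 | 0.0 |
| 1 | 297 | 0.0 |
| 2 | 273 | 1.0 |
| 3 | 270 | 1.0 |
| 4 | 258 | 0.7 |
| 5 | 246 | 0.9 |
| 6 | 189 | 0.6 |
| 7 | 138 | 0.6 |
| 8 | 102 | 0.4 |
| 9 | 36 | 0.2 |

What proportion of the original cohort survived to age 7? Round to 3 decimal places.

0.460

l_7 = n_7/n_0 = 138/300 = 0.46 → 0.460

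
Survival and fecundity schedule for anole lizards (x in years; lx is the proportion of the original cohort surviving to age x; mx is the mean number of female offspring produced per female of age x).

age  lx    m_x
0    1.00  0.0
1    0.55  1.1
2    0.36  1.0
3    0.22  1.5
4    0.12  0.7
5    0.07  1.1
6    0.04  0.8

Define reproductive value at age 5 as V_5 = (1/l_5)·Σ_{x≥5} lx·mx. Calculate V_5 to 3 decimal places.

lx·mx for x ≥ 5: 0.077, 0.032 → sum = 0.109
V_5 = 0.109 / l_5 = 0.109 / 0.07 = 1.557143… → 1.557

1.557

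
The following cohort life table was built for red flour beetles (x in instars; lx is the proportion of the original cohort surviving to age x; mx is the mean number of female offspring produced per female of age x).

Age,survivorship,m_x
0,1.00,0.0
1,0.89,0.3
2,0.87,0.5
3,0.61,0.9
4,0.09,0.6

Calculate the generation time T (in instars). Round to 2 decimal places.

2.30

lx·mx: 0, 0.267, 0.435, 0.549, 0.054 → R0 = 1.305
x·lx·mx: 0, 0.267, 0.87, 1.647, 0.216 → Σ = 3
T = 3 / 1.305 = 2.298851… → 2.30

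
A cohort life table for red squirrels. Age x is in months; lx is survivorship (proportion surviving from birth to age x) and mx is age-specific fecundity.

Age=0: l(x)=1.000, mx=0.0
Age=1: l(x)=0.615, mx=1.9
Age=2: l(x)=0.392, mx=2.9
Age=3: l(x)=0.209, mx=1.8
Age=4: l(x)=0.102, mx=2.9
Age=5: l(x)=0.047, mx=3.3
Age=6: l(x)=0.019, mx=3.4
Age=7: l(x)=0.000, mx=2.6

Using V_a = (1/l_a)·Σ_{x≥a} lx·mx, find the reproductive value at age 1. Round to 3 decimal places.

5.198

lx·mx for x ≥ 1: 1.1685, 1.1368, 0.3762, 0.2958, 0.1551, 0.0646, 0 → sum = 3.197
V_1 = 3.197 / l_1 = 3.197 / 0.615 = 5.198374… → 5.198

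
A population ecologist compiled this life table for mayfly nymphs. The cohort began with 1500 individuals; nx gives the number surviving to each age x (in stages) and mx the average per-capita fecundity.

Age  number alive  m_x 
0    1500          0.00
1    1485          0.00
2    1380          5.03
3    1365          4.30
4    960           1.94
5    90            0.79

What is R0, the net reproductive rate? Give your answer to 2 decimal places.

9.83

lx = nx/n0 = nx/1500: 1, 0.99, 0.92, 0.91, 0.64, 0.06
lx·mx by age: 0, 0, 4.6276, 3.913, 1.2416, 0.0474
R0 = Σ lx·mx = 9.8296 → 9.83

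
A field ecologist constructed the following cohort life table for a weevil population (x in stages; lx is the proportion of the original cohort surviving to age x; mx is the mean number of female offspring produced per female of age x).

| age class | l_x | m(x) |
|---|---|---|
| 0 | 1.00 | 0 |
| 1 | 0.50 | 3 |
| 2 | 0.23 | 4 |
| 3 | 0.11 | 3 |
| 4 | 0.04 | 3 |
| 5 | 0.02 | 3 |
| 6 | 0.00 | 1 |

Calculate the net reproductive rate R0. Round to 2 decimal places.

2.93

lx·mx by age: 0, 1.5, 0.92, 0.33, 0.12, 0.06, 0
R0 = Σ lx·mx = 2.93 → 2.93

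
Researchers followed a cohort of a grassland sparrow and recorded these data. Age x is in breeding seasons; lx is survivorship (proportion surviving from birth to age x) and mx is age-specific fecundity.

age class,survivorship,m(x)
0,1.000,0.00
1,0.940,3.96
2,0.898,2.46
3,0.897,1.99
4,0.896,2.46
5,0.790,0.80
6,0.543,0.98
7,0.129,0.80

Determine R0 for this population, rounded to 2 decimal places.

lx·mx by age: 0, 3.7224, 2.20908, 1.78503, 2.20416, 0.632, 0.53214, 0.1032
R0 = Σ lx·mx = 11.18801 → 11.19

11.19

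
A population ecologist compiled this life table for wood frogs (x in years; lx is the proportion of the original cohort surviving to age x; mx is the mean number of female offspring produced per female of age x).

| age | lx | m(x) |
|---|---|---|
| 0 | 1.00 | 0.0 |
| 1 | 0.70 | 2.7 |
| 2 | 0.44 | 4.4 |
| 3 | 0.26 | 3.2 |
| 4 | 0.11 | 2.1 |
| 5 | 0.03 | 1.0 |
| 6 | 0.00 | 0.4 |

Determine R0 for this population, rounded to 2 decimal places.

lx·mx by age: 0, 1.89, 1.936, 0.832, 0.231, 0.03, 0
R0 = Σ lx·mx = 4.919 → 4.92

4.92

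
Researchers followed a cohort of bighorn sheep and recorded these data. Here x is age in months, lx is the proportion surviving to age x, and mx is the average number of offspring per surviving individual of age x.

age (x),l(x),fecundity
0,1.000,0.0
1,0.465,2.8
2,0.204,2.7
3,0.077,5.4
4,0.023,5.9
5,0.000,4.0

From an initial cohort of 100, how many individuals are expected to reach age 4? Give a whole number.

Expected survivors = N0 · l_4 = 100 × 0.023 = 2.3 → 2

2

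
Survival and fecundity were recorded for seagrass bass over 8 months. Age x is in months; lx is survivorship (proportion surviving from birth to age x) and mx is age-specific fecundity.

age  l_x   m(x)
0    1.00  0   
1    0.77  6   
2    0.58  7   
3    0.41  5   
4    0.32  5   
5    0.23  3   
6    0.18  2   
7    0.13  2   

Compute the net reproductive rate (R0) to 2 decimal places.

13.64

lx·mx by age: 0, 4.62, 4.06, 2.05, 1.6, 0.69, 0.36, 0.26
R0 = Σ lx·mx = 13.64 → 13.64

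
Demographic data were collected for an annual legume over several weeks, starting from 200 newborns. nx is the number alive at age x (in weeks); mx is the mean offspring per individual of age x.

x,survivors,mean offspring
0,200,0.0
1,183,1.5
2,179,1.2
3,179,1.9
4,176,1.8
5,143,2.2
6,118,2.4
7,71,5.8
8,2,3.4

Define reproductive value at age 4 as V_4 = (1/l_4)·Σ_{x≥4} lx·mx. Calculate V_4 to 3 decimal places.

lx = nx/n0 = nx/200: 1, 0.915, 0.895, 0.895, 0.88, 0.715, 0.59, 0.355, 0.01
lx·mx for x ≥ 4: 1.584, 1.573, 1.416, 2.059, 0.034 → sum = 6.666
V_4 = 6.666 / l_4 = 6.666 / 0.88 = 7.575 → 7.575

7.575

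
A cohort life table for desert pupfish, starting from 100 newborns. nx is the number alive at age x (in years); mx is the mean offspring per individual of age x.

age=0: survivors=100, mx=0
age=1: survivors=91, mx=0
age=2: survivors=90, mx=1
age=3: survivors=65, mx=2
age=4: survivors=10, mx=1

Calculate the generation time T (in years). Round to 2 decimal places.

lx = nx/n0 = nx/100: 1, 0.91, 0.9, 0.65, 0.1
lx·mx: 0, 0, 0.9, 1.3, 0.1 → R0 = 2.3
x·lx·mx: 0, 0, 1.8, 3.9, 0.4 → Σ = 6.1
T = 6.1 / 2.3 = 2.652174… → 2.65

2.65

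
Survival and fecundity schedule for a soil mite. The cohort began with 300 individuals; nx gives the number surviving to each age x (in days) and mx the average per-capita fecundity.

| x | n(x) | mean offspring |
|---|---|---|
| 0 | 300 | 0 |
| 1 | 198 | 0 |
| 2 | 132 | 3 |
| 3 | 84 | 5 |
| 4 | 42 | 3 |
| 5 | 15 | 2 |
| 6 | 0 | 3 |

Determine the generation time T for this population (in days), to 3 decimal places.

lx = nx/n0 = nx/300: 1, 0.66, 0.44, 0.28, 0.14, 0.05, 0
lx·mx: 0, 0, 1.32, 1.4, 0.42, 0.1, 0 → R0 = 3.24
x·lx·mx: 0, 0, 2.64, 4.2, 1.68, 0.5, 0 → Σ = 9.02
T = 9.02 / 3.24 = 2.783951… → 2.784

2.784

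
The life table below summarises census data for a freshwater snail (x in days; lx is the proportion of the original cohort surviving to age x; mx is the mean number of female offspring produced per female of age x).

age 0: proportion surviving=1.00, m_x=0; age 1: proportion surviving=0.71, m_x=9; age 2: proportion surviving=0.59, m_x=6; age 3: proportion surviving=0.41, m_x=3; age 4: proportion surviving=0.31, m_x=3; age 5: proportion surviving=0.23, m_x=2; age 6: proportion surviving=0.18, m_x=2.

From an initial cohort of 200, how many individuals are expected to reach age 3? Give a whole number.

82

Expected survivors = N0 · l_3 = 200 × 0.41 = 82 → 82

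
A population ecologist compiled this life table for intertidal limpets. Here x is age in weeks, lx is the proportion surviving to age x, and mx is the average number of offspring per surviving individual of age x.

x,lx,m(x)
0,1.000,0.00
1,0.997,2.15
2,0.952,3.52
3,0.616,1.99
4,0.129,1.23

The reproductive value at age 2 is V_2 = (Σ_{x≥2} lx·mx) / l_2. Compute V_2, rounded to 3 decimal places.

lx·mx for x ≥ 2: 3.35104, 1.22584, 0.15867 → sum = 4.73555
V_2 = 4.73555 / l_2 = 4.73555 / 0.952 = 4.974317… → 4.974

4.974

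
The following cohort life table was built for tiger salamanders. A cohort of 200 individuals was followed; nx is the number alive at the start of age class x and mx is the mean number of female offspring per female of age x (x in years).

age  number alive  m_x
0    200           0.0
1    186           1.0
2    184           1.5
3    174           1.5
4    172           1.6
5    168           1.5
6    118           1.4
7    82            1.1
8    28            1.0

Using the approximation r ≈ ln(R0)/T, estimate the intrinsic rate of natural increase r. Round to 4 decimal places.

lx = nx/n0 = nx/200: 1, 0.93, 0.92, 0.87, 0.86, 0.84, 0.59, 0.41, 0.14
R0 = Σ lx·mx = 0 + 0.93 + 1.38 + 1.305 + 1.376 + 1.26 + 0.826 + 0.451 + 0.14 = 7.668
Σ x·lx·mx = 28.642; T = 28.642/7.668 = 3.73526…
r ≈ ln(R0)/T = ln(7.668)/3.73526… = 0.545358… → 0.5454

0.5454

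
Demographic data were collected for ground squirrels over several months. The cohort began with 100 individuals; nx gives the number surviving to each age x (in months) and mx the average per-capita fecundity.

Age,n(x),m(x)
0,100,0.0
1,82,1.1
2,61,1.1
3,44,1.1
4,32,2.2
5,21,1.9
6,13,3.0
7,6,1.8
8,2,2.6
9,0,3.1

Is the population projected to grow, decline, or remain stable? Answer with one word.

growing

lx = nx/n0 = nx/100: 1, 0.82, 0.61, 0.44, 0.32, 0.21, 0.13, 0.06, 0.02, 0
R0 = Σ lx·mx = 0 + 0.902 + 0.671 + 0.484 + 0.704 + 0.399 + 0.39 + 0.108 + 0.052 + 0 = 3.71
R0 > 1, so the population is growing.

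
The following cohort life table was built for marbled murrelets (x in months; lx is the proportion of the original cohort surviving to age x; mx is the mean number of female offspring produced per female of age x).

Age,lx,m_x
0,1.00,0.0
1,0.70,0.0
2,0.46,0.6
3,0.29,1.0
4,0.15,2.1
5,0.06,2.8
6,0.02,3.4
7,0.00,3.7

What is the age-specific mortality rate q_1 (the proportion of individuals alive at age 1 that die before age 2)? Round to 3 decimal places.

q_1 = (l_1 − l_2) / l_1 = (0.7 − 0.46) / 0.7
     = 0.24 / 0.7 = 0.342857… → 0.343

0.343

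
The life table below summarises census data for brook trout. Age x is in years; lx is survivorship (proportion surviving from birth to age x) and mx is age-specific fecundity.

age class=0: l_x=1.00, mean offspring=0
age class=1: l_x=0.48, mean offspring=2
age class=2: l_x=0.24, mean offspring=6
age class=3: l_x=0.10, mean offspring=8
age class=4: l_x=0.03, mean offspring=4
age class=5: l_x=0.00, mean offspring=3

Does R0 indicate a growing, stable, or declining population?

growing

R0 = Σ lx·mx = 0 + 0.96 + 1.44 + 0.8 + 0.12 + 0 = 3.32
R0 > 1, so the population is growing.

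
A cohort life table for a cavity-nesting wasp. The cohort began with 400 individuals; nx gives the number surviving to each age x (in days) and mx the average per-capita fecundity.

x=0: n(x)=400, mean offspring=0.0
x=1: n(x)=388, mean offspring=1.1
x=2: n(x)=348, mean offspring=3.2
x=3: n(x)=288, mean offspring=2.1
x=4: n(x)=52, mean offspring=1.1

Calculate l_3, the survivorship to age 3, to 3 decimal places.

l_3 = n_3/n_0 = 288/400 = 0.72 → 0.720

0.720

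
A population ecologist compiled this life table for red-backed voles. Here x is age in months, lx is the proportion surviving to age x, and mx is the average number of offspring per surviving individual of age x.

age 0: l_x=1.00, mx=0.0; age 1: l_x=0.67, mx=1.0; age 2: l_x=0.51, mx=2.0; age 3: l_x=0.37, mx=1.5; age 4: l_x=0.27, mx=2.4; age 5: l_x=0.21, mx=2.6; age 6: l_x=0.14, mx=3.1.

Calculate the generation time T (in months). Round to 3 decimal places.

lx·mx: 0, 0.67, 1.02, 0.555, 0.648, 0.546, 0.434 → R0 = 3.873
x·lx·mx: 0, 0.67, 2.04, 1.665, 2.592, 2.73, 2.604 → Σ = 12.301
T = 12.301 / 3.873 = 3.176091… → 3.176

3.176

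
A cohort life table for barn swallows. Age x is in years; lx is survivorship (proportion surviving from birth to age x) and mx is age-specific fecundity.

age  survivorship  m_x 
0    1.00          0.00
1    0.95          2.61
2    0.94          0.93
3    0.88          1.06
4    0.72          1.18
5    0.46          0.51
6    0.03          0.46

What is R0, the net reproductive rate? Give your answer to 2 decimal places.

5.38

lx·mx by age: 0, 2.4795, 0.8742, 0.9328, 0.8496, 0.2346, 0.0138
R0 = Σ lx·mx = 5.3845 → 5.38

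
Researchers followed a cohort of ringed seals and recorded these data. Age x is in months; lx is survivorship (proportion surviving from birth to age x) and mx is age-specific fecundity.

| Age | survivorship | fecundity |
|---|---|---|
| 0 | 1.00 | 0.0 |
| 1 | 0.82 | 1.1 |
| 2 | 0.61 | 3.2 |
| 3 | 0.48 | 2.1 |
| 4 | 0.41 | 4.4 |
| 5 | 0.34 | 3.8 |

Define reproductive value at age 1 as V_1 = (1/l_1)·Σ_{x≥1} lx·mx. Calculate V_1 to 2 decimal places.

8.49

lx·mx for x ≥ 1: 0.902, 1.952, 1.008, 1.804, 1.292 → sum = 6.958
V_1 = 6.958 / l_1 = 6.958 / 0.82 = 8.485366… → 8.49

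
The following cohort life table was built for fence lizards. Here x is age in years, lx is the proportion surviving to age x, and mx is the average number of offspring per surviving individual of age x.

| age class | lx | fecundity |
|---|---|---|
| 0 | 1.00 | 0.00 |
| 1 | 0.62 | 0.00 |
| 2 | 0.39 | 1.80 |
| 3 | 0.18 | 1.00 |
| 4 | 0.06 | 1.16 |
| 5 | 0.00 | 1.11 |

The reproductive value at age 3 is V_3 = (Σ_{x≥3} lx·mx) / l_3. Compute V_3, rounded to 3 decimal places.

1.387

lx·mx for x ≥ 3: 0.18, 0.0696, 0 → sum = 0.2496
V_3 = 0.2496 / l_3 = 0.2496 / 0.18 = 1.386667… → 1.387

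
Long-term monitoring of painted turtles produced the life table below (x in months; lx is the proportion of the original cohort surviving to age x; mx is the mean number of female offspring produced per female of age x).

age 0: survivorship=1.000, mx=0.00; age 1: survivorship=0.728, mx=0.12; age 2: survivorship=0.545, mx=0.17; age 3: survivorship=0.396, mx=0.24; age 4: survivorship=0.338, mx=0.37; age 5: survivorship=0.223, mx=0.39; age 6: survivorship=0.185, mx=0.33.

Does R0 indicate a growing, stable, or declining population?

R0 = Σ lx·mx = 0 + 0.08736 + 0.09265 + 0.09504 + 0.12506 + 0.08697 + 0.06105 = 0.54813
R0 < 1, so the population is declining.

declining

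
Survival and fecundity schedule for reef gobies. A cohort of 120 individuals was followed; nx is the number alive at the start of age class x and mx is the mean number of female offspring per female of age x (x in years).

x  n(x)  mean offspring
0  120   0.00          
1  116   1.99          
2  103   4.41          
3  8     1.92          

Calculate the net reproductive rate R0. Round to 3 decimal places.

lx = nx/n0 = nx/120: 1, 0.96667…, 0.85833…, 0.06667…
lx·mx by age: 0, 1.923667…, 3.78525…, 0.128…
R0 = Σ lx·mx = 5.836917… → 5.837

5.837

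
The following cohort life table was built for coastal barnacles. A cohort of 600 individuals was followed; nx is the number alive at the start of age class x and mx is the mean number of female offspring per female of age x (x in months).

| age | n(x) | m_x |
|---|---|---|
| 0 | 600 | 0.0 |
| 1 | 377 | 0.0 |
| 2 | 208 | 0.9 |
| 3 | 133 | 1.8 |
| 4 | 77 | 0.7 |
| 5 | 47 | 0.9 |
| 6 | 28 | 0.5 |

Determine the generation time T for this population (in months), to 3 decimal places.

lx = nx/n0 = nx/600: 1, 0.62833…, 0.34667…, 0.22167…, 0.12833…, 0.07833…, 0.04667…
lx·mx: 0, 0, 0.312…, 0.399…, 0.089833…, 0.0705…, 0.023333… → R0 = 0.894667…
x·lx·mx: 0, 0, 0.624…, 1.197…, 0.359333…, 0.3525…, 0.14… → Σ = 2.672833…
T = 2.672833… / 0.894667… = 2.987519… → 2.988

2.988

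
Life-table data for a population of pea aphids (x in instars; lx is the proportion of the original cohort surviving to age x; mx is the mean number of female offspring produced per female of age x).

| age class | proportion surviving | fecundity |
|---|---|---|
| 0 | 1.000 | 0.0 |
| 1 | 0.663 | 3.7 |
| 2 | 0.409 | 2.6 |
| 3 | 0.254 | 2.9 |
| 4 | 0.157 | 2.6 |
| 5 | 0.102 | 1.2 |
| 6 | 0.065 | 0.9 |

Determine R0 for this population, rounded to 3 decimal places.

lx·mx by age: 0, 2.4531, 1.0634, 0.7366, 0.4082, 0.1224, 0.0585
R0 = Σ lx·mx = 4.8422 → 4.842

4.842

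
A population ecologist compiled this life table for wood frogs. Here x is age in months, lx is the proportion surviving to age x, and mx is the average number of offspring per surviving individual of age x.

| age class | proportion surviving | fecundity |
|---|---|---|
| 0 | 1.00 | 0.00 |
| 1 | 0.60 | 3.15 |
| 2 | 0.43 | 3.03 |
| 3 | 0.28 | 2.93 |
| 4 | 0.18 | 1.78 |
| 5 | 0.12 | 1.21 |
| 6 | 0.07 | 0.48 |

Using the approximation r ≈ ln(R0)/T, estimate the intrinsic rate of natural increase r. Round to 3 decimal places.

R0 = Σ lx·mx = 0 + 1.89 + 1.3029 + 0.8204 + 0.3204 + 0.1452 + 0.0336 = 4.5125
Σ x·lx·mx = 9.1662; T = 9.1662/4.5125 = 2.03129…
r ≈ ln(R0)/T = ln(4.5125)/2.03129… = 0.74182… → 0.742

0.742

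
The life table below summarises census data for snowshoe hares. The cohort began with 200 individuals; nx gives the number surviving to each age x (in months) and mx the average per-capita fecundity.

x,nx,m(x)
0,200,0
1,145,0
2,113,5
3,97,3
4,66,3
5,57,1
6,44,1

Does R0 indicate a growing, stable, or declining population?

growing

lx = nx/n0 = nx/200: 1, 0.725, 0.565, 0.485, 0.33, 0.285, 0.22
R0 = Σ lx·mx = 0 + 0 + 2.825 + 1.455 + 0.99 + 0.285 + 0.22 = 5.775
R0 > 1, so the population is growing.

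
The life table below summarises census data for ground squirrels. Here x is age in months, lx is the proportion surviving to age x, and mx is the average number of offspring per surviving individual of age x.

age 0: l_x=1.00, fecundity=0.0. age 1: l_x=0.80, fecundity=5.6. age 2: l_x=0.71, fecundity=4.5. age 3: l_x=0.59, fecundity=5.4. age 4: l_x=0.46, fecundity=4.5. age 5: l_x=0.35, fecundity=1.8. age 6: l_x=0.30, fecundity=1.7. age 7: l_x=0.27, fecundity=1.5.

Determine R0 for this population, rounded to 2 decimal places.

14.48

lx·mx by age: 0, 4.48, 3.195, 3.186, 2.07, 0.63, 0.51, 0.405
R0 = Σ lx·mx = 14.476 → 14.48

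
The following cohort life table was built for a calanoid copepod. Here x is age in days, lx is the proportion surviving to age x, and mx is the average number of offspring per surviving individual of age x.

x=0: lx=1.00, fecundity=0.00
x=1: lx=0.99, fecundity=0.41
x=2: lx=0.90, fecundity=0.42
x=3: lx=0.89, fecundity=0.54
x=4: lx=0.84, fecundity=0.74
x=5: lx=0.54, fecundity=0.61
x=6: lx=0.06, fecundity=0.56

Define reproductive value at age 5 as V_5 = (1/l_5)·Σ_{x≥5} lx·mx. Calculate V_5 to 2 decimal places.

lx·mx for x ≥ 5: 0.3294, 0.0336 → sum = 0.363
V_5 = 0.363 / l_5 = 0.363 / 0.54 = 0.672222… → 0.67

0.67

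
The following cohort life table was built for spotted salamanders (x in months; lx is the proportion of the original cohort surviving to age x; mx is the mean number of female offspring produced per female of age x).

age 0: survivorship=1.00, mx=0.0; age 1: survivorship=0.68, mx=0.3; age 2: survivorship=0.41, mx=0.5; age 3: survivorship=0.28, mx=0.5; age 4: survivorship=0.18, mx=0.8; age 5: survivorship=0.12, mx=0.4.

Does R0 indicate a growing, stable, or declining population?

declining

R0 = Σ lx·mx = 0 + 0.204 + 0.205 + 0.14 + 0.144 + 0.048 = 0.741
R0 < 1, so the population is declining.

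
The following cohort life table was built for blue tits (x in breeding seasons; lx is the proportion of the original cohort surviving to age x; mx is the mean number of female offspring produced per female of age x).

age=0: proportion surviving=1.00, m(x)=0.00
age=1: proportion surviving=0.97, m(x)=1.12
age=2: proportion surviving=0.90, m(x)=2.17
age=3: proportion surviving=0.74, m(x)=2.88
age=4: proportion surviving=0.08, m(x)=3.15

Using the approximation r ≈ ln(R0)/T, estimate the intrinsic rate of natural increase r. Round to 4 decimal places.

0.7397

R0 = Σ lx·mx = 0 + 1.0864 + 1.953 + 2.1312 + 0.252 = 5.4226
Σ x·lx·mx = 12.394; T = 12.394/5.4226 = 2.28562…
r ≈ ln(R0)/T = ln(5.4226)/2.28562… = 0.739657… → 0.7397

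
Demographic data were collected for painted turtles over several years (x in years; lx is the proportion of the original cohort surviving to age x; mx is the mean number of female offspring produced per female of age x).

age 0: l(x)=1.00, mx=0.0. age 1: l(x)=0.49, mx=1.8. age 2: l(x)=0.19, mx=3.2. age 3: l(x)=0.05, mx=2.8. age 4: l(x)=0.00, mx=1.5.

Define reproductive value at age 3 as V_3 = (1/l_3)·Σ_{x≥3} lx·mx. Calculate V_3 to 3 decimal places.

lx·mx for x ≥ 3: 0.14, 0 → sum = 0.14
V_3 = 0.14 / l_3 = 0.14 / 0.05 = 2.8 → 2.800

2.800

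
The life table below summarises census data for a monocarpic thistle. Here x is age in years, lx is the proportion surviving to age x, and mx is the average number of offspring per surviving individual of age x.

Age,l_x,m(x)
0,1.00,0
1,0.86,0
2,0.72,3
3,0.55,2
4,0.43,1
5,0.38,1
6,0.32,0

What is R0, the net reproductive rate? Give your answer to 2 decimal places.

4.07

lx·mx by age: 0, 0, 2.16, 1.1, 0.43, 0.38, 0
R0 = Σ lx·mx = 4.07 → 4.07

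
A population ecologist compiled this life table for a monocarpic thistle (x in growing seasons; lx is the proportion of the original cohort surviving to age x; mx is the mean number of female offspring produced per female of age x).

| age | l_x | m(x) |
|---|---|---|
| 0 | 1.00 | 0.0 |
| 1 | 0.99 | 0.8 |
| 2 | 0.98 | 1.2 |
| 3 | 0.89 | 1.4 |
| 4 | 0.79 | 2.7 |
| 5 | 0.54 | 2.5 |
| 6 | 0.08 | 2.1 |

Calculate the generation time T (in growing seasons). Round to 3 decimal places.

3.375

lx·mx: 0, 0.792, 1.176, 1.246, 2.133, 1.35, 0.168 → R0 = 6.865
x·lx·mx: 0, 0.792, 2.352, 3.738, 8.532, 6.75, 1.008 → Σ = 23.172
T = 23.172 / 6.865 = 3.375382… → 3.375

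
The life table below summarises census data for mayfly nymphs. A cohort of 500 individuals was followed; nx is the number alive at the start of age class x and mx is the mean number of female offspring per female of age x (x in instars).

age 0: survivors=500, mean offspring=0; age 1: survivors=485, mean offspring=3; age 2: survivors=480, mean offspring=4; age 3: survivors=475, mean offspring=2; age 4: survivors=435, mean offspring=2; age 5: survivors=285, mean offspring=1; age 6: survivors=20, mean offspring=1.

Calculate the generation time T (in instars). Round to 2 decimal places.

2.39

lx = nx/n0 = nx/500: 1, 0.97, 0.96, 0.95, 0.87, 0.57, 0.04
lx·mx: 0, 2.91, 3.84, 1.9, 1.74, 0.57, 0.04 → R0 = 11
x·lx·mx: 0, 2.91, 7.68, 5.7, 6.96, 2.85, 0.24 → Σ = 26.34
T = 26.34 / 11 = 2.394545… → 2.39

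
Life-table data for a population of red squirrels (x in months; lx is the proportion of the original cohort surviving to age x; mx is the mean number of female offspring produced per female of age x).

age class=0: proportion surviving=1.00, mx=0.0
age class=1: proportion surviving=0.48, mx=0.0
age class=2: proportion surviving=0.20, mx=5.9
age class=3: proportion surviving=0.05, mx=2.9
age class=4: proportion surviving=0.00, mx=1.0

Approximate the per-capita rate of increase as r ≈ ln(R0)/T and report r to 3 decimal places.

R0 = Σ lx·mx = 0 + 0 + 1.18 + 0.145 + 0 = 1.325
Σ x·lx·mx = 2.795; T = 2.795/1.325 = 2.10943…
r ≈ ln(R0)/T = ln(1.325)/2.10943… = 0.13341… → 0.133

0.133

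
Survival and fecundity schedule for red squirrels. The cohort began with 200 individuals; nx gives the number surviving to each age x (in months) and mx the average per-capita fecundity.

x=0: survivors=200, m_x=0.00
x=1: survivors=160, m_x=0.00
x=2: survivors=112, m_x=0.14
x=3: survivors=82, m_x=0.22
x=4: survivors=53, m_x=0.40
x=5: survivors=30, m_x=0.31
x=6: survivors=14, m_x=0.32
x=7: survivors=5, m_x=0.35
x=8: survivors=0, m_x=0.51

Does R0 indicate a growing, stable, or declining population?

declining

lx = nx/n0 = nx/200: 1, 0.8, 0.56, 0.41, 0.265, 0.15, 0.07, 0.025, 0
R0 = Σ lx·mx = 0 + 0 + 0.0784 + 0.0902 + 0.106 + 0.0465 + 0.0224 + 0.00875 + 0 = 0.35225
R0 < 1, so the population is declining.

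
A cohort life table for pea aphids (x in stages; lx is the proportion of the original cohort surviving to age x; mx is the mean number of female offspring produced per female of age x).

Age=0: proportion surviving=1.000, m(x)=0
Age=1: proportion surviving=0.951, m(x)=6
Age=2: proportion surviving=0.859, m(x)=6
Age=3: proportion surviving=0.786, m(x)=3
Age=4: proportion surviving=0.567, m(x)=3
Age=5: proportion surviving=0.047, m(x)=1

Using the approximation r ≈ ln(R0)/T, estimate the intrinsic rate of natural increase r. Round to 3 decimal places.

1.344

R0 = Σ lx·mx = 0 + 5.706 + 5.154 + 2.358 + 1.701 + 0.047 = 14.966
Σ x·lx·mx = 30.127; T = 30.127/14.966 = 2.01303…
r ≈ ln(R0)/T = ln(14.966)/2.01303… = 1.34413… → 1.344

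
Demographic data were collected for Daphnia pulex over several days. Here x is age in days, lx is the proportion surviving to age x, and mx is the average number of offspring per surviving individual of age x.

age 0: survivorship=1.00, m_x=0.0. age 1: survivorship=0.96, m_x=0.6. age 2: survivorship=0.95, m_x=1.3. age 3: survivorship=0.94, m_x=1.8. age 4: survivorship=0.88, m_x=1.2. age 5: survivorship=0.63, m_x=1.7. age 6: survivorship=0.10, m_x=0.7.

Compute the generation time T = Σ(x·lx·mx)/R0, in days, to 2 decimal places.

3.18

lx·mx: 0, 0.576, 1.235, 1.692, 1.056, 1.071, 0.07 → R0 = 5.7
x·lx·mx: 0, 0.576, 2.47, 5.076, 4.224, 5.355, 0.42 → Σ = 18.121
T = 18.121 / 5.7 = 3.179123… → 3.18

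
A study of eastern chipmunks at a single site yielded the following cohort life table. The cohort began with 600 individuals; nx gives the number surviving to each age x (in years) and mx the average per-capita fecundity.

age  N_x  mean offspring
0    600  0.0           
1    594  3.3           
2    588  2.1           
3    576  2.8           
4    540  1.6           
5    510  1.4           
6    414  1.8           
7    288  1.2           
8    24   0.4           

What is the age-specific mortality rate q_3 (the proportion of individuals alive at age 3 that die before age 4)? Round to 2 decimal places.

0.06

lx = nx/n0 = nx/600: 1, 0.99, 0.98, 0.96, 0.9, 0.85, 0.69, 0.48, 0.04
q_3 = (l_3 − l_4) / l_3 = (0.96 − 0.9) / 0.96
     = 0.06 / 0.96 = 0.0625 → 0.06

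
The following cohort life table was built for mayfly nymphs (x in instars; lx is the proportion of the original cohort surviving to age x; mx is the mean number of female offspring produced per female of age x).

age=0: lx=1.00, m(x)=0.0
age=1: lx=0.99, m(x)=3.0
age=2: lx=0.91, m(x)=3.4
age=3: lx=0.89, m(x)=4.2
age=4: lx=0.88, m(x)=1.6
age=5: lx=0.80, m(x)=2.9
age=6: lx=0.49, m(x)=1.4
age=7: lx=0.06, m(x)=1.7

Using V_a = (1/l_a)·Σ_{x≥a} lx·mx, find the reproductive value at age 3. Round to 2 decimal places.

lx·mx for x ≥ 3: 3.738, 1.408, 2.32, 0.686, 0.102 → sum = 8.254
V_3 = 8.254 / l_3 = 8.254 / 0.89 = 9.274157… → 9.27

9.27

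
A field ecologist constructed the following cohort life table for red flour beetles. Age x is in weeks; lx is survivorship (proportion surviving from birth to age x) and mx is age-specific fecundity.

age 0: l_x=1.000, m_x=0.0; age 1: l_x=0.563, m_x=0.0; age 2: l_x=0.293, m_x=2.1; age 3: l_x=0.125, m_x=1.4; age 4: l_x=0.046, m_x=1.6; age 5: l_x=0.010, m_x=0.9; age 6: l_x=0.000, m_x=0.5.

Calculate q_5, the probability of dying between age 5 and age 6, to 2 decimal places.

1.00

q_5 = (l_5 − l_6) / l_5 = (0.01 − 0) / 0.01
     = 0.01 / 0.01 = 1 → 1.00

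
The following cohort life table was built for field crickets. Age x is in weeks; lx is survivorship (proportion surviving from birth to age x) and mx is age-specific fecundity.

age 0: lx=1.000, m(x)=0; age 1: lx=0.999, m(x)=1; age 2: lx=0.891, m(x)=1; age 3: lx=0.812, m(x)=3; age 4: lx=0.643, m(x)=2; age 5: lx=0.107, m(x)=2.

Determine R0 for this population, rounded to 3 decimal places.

lx·mx by age: 0, 0.999, 0.891, 2.436, 1.286, 0.214
R0 = Σ lx·mx = 5.826 → 5.826

5.826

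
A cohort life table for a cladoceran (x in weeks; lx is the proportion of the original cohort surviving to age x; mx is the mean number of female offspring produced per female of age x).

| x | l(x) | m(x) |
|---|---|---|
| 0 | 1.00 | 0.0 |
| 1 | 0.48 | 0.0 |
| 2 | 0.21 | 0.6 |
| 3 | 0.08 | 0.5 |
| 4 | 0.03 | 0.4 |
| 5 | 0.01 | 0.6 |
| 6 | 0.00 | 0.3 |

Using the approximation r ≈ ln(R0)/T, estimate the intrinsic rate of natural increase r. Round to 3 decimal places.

R0 = Σ lx·mx = 0 + 0 + 0.126 + 0.04 + 0.012 + 0.006 + 0 = 0.184
Σ x·lx·mx = 0.45; T = 0.45/0.184 = 2.44565…
r ≈ ln(R0)/T = ln(0.184)/2.44565… = -0.69218… → -0.692

-0.692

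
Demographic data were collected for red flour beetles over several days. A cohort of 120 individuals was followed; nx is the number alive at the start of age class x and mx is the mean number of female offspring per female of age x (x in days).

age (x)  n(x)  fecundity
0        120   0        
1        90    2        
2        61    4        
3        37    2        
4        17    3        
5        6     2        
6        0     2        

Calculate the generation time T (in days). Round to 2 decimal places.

lx = nx/n0 = nx/120: 1, 0.75, 0.50833…, 0.30833…, 0.14167…, 0.05, 0
lx·mx: 0, 1.5, 2.033333…, 0.616667…, 0.425…, 0.1, 0 → R0 = 4.675…
x·lx·mx: 0, 1.5, 4.066667…, 1.85…, 1.7…, 0.5, 0 → Σ = 9.616667…
T = 9.616667… / 4.675… = 2.057041… → 2.06

2.06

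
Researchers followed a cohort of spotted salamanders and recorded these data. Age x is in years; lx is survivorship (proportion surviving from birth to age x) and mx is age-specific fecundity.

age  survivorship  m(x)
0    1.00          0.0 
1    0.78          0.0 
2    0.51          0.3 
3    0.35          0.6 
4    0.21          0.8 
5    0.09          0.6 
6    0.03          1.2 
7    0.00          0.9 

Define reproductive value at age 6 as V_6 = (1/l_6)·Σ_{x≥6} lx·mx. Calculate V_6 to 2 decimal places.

1.20

lx·mx for x ≥ 6: 0.036, 0 → sum = 0.036
V_6 = 0.036 / l_6 = 0.036 / 0.03 = 1.2 → 1.20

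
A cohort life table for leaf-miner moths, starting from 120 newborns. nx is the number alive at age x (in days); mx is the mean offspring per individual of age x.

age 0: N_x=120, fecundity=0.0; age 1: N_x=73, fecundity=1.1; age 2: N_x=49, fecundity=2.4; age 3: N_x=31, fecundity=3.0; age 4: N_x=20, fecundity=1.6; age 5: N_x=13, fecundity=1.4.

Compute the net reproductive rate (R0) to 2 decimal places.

lx = nx/n0 = nx/120: 1, 0.60833…, 0.40833…, 0.25833…, 0.16667…, 0.10833…
lx·mx by age: 0, 0.669167…, 0.98…, 0.775…, 0.266667…, 0.151667…
R0 = Σ lx·mx = 2.8425… → 2.84

2.84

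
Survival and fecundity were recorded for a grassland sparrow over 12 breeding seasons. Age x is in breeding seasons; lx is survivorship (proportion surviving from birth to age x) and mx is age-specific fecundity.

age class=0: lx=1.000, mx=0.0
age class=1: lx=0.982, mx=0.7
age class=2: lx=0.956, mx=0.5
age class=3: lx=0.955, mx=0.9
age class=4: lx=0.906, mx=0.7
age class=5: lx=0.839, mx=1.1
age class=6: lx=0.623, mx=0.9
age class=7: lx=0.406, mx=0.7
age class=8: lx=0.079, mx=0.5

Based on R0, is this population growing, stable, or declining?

growing

R0 = Σ lx·mx = 0 + 0.6874 + 0.478 + 0.8595 + 0.6342 + 0.9229 + 0.5607 + 0.2842 + 0.0395 = 4.4664
R0 > 1, so the population is growing.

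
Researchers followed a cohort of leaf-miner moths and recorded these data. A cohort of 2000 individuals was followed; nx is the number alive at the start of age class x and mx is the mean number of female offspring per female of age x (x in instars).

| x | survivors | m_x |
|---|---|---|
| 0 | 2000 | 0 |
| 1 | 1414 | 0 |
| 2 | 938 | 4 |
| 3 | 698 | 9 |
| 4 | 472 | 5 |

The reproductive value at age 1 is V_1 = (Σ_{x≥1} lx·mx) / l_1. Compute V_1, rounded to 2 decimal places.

lx = nx/n0 = nx/2000: 1, 0.707, 0.469, 0.349, 0.236
lx·mx for x ≥ 1: 0, 1.876, 3.141, 1.18 → sum = 6.197
V_1 = 6.197 / l_1 = 6.197 / 0.707 = 8.765205… → 8.77

8.77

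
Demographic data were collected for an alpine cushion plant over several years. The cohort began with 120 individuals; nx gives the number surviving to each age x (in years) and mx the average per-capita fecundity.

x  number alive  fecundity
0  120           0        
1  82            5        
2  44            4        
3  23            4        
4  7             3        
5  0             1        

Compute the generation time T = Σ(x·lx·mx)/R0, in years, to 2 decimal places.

lx = nx/n0 = nx/120: 1, 0.68333…, 0.36667…, 0.19167…, 0.05833…, 0
lx·mx: 0, 3.416667…, 1.466667…, 0.766667…, 0.175…, 0 → R0 = 5.825…
x·lx·mx: 0, 3.416667…, 2.933333…, 2.3…, 0.7…, 0 → Σ = 9.35…
T = 9.35… / 5.825… = 1.60515… → 1.61

1.61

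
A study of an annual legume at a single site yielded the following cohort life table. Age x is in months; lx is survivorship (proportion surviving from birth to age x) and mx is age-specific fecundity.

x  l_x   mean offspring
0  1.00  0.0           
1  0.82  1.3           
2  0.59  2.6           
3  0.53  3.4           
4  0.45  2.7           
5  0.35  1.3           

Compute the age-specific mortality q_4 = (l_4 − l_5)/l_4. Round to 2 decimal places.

q_4 = (l_4 − l_5) / l_4 = (0.45 − 0.35) / 0.45
     = 0.1 / 0.45 = 0.222222… → 0.22

0.22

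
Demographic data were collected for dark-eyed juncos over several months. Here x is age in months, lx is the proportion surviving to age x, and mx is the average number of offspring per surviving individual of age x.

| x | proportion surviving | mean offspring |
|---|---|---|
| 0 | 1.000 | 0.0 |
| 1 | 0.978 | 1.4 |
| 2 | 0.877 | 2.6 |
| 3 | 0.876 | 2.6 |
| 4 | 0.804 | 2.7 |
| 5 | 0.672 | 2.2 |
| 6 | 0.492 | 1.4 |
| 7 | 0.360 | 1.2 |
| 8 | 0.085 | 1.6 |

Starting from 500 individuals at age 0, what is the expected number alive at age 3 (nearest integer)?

438

Expected survivors = N0 · l_3 = 500 × 0.876 = 438 → 438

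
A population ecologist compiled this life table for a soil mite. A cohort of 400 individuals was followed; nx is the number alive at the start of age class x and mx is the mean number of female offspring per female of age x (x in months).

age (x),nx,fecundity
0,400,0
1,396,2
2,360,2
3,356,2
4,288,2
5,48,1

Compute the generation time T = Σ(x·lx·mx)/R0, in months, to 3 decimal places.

2.427

lx = nx/n0 = nx/400: 1, 0.99, 0.9, 0.89, 0.72, 0.12
lx·mx: 0, 1.98, 1.8, 1.78, 1.44, 0.12 → R0 = 7.12
x·lx·mx: 0, 1.98, 3.6, 5.34, 5.76, 0.6 → Σ = 17.28
T = 17.28 / 7.12 = 2.426966… → 2.427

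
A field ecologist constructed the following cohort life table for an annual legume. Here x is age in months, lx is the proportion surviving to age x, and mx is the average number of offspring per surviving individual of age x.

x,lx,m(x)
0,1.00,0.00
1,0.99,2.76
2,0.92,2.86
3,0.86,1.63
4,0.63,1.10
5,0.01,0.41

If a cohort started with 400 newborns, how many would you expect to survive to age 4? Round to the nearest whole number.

Expected survivors = N0 · l_4 = 400 × 0.63 = 252 → 252

252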